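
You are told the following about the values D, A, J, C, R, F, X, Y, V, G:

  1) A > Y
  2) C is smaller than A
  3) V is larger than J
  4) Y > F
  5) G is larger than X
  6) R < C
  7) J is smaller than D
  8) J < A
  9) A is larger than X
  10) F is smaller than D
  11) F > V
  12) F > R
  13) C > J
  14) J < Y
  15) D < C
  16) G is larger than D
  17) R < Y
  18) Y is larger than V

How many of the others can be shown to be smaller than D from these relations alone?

Directly below D: J, F.
One step further: R, V (4 so far).
No other element is forced below D by the given relations, so the count is 4.

4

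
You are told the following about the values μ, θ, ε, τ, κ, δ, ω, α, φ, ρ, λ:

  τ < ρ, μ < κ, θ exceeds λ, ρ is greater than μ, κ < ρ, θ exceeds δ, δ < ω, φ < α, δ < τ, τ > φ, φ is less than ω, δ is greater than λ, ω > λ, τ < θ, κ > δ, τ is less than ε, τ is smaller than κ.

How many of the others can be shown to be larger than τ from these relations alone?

4

The elements the relations force above τ are κ, θ, ρ, ε — no chain reaches any other.
That is 4.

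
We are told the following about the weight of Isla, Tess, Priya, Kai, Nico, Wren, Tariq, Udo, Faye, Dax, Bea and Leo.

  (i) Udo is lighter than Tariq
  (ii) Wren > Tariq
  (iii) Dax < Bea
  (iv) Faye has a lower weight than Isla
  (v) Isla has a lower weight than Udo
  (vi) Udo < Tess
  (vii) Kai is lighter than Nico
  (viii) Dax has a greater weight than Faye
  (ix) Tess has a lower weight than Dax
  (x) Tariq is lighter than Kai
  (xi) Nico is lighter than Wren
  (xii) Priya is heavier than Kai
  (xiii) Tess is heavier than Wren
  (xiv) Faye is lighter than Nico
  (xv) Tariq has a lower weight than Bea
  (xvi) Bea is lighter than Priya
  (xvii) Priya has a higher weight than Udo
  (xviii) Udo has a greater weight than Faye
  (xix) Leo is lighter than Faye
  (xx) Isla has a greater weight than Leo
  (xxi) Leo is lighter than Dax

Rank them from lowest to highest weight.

Each adjacent pair is fixed by a given relation: Leo < Faye; Faye < Isla; Isla < Udo; Udo < Tariq; Tariq < Kai; Kai < Nico; Nico < Wren; Wren < Tess; Tess < Dax; Dax < Bea; Bea < Priya. Chaining them end to end gives the full order.

Leo < Faye < Isla < Udo < Tariq < Kai < Nico < Wren < Tess < Dax < Bea < Priya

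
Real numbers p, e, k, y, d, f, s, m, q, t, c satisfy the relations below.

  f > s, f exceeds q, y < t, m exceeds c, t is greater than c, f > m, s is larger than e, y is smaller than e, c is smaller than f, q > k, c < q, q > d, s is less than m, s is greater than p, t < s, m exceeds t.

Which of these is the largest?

y is not greatest since y < t; d is not greatest since d < q; p is not greatest since p < s; c is not greatest since c < t; k is not greatest since k < q; q is not greatest since q < f; e is not greatest since e < s; t is not greatest since t < m; s is not greatest since s < f; m is not greatest since m < f.
Only f has nothing above it, so f is the largest.

f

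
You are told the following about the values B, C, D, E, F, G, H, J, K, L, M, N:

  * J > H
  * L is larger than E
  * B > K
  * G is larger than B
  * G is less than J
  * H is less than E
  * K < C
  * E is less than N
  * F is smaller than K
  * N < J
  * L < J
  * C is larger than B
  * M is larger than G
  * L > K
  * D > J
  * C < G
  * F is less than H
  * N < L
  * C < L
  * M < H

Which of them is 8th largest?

The consecutive relations fix a unique order: F < K < B < C < G < M < H < E < N < L < J < D.
Counting 8 from the largest end gives G.

G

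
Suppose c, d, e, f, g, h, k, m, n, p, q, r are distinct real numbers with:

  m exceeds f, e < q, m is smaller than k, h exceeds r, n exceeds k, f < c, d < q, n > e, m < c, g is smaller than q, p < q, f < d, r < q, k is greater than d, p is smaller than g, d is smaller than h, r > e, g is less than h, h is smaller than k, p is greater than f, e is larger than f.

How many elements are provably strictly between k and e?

2

Chaining upward from e reaches: r, h, q, n.
Chaining downward from k reaches: f, d, p, m, r, g, h.
Strictly between e and k are those in both lists: r, h — 2 elements.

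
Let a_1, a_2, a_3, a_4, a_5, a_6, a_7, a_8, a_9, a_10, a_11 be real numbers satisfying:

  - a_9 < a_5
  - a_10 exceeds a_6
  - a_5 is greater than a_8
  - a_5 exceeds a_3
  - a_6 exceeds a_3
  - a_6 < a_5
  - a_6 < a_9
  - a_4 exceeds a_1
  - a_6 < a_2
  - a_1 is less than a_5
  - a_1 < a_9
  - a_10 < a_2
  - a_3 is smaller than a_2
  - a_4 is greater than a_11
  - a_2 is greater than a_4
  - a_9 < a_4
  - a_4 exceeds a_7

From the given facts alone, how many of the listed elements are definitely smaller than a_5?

The elements the relations force below a_5 are a_3, a_6, a_8, a_1, a_9 — no chain reaches any other.
That is 5.

5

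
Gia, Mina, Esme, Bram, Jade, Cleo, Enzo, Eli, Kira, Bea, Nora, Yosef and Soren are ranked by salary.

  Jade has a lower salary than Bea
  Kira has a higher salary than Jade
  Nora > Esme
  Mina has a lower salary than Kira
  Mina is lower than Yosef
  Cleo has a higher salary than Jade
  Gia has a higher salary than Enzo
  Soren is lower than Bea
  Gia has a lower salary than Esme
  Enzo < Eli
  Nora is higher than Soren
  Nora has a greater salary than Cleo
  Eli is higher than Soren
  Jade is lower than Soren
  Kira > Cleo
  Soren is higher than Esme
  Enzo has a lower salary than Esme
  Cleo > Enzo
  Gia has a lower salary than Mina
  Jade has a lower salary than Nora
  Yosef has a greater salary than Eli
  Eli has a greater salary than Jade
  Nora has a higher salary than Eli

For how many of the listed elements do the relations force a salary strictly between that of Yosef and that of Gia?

Chaining upward from Gia reaches: Mina, Esme, Soren, Eli, Bea, Kira, Nora.
Chaining downward from Yosef reaches: Enzo, Jade, Mina, Esme, Soren, Eli.
Strictly between Gia and Yosef are those in both lists: Mina, Esme, Soren, Eli — 4 elements.

4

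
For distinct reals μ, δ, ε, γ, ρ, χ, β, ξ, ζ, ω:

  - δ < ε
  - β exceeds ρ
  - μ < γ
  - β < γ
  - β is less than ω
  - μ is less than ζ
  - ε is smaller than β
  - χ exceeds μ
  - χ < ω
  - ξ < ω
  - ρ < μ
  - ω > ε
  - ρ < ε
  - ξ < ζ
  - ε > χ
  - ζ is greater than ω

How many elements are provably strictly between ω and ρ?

4

The relations place ρ below ω. An element lies strictly between them when it is forced above ρ and also forced below ω.
Above ρ: {μ, χ, ε, β, γ, ζ}. Below ω: {μ, χ, δ, ε, ξ, β}.
Intersection: {μ, χ, ε, β} — 4.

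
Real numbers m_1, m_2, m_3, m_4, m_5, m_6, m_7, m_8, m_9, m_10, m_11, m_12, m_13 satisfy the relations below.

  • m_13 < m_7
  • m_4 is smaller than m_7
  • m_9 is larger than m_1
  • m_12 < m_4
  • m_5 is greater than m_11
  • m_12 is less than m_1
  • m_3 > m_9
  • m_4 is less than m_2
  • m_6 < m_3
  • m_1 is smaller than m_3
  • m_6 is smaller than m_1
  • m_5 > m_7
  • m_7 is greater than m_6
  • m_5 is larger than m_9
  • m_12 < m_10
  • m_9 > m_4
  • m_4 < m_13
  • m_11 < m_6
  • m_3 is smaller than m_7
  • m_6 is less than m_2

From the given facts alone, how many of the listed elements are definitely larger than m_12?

Directly above m_12: m_4, m_1, m_10.
One step further: m_13, m_9, m_2, m_3, m_7 (8 so far).
One step further: m_5 (9 so far).
Nothing else is reachable above m_12; 9 in all.

9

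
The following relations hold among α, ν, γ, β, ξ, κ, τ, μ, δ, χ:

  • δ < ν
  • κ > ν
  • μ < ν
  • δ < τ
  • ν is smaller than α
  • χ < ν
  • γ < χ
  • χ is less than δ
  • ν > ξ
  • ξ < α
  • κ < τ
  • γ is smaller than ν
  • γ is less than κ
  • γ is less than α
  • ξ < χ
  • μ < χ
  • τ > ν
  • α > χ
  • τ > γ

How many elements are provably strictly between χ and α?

2

The relations place χ below α. An element lies strictly between them when it is forced above χ and also forced below α.
Above χ: {δ, ν, κ, τ}. Below α: {ξ, γ, μ, δ, ν}.
Intersection: {δ, ν} — 2.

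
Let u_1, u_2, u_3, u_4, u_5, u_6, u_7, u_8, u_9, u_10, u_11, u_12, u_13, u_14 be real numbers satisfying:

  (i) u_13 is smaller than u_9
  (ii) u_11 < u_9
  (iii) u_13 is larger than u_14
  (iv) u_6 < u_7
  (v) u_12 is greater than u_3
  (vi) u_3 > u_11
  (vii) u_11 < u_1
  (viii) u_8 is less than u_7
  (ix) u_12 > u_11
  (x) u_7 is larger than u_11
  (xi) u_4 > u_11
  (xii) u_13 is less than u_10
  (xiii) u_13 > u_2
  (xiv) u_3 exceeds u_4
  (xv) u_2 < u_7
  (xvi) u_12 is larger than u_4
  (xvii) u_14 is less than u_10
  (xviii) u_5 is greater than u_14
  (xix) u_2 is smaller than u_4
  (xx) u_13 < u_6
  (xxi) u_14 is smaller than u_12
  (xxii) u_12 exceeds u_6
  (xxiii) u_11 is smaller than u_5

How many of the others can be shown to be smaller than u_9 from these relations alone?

The elements the relations force below u_9 are u_11, u_2, u_14, u_13 — no chain reaches any other.
That is 4.

4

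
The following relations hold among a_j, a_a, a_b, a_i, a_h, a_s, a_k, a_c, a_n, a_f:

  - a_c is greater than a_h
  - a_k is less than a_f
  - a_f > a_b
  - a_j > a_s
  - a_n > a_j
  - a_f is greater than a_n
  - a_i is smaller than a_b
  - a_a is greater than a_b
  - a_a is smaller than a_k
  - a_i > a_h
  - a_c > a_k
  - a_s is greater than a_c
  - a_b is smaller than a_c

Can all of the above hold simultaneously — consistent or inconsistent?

Every relation is compatible with a_h < a_i < a_b < a_a < a_k < a_c < a_s < a_j < a_n < a_f; the set is consistent.

consistent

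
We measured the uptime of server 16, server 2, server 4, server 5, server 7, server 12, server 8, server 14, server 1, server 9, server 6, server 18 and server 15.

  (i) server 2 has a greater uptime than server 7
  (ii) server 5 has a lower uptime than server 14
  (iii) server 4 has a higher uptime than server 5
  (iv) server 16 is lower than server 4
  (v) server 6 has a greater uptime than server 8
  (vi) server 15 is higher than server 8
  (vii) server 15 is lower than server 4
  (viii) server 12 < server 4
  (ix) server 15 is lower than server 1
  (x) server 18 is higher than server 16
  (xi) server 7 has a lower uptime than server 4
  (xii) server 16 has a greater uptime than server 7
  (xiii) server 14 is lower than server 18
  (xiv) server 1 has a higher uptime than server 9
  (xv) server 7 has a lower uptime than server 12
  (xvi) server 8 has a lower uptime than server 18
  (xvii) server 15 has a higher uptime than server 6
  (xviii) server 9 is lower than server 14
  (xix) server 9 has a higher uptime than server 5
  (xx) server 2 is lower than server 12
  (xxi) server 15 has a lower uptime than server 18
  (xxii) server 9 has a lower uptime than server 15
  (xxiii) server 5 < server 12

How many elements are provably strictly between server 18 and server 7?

Chaining upward from server 7 reaches: server 16, server 2, server 12, server 4.
Chaining downward from server 18 reaches: server 5, server 8, server 16, server 6, server 9, server 15, server 14.
Strictly between server 7 and server 18 are those in both lists: server 16 — 1 element.

1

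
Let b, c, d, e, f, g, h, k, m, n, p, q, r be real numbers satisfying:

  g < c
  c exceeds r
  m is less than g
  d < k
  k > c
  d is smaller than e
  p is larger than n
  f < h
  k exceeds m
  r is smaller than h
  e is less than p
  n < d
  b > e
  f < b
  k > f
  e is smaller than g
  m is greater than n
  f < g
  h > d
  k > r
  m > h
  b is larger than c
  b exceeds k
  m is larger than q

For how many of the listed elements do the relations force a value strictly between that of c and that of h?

The relations place h below c. An element lies strictly between them when it is forced above h and also forced below c.
Above h: {m, g, k, b}. Below c: {q, f, n, d, r, e, m, g}.
Intersection: {m, g} — 2.

2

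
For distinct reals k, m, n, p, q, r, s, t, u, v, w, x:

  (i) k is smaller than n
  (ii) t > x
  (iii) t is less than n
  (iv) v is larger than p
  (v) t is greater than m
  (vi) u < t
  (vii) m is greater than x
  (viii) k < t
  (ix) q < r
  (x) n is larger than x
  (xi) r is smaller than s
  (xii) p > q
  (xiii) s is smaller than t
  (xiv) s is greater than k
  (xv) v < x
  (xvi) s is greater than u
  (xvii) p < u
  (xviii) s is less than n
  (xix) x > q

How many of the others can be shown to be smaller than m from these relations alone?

Directly below m: x.
One step further: q, v (3 so far).
One step further: p (4 so far).
Nothing else is reachable below m; 4 in all.

4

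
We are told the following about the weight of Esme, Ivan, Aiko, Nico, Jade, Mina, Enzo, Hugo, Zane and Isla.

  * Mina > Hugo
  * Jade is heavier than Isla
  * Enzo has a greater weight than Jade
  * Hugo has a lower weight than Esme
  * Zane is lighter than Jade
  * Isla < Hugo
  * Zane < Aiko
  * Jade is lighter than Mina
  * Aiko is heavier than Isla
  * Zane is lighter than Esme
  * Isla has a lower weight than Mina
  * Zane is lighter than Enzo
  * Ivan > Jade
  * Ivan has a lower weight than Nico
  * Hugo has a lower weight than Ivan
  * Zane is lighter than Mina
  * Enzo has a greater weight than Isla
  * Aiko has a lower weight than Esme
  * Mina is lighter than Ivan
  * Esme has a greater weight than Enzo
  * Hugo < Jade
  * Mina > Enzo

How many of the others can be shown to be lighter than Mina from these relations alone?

The elements the relations force below Mina are Isla, Zane, Hugo, Jade, Enzo — no chain reaches any other.
That is 5.

5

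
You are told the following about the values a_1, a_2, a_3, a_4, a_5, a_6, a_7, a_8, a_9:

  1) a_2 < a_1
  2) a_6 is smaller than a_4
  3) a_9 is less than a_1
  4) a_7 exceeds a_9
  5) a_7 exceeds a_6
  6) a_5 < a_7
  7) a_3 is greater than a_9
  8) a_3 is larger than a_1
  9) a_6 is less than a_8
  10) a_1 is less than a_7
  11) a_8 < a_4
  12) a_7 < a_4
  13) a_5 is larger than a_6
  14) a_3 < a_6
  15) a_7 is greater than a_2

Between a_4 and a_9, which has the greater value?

a_9 < a_1 < a_3 < a_6 < a_7 < a_4, by transitivity through a_1, a_3, a_6, a_7.
So a_9 < a_4; a_4 is the larger of the two.

a_4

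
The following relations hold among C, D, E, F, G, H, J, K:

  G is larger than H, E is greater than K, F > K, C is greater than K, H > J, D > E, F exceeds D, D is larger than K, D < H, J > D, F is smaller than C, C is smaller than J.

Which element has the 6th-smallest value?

J

Piecing the relations together gives one ordering: K < E < D < F < C < J < H < G.
The 6th smallest is J.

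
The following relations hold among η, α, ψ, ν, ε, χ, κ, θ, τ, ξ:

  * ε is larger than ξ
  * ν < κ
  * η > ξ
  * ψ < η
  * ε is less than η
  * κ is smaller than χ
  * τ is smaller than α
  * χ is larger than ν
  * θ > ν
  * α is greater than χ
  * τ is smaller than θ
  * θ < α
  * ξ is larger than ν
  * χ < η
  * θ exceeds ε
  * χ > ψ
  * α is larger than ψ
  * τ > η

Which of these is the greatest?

α

ν is not greatest since ν < ξ; ξ is not greatest since ξ < ε; ψ is not greatest since ψ < α; κ is not greatest since κ < χ; ε is not greatest since ε < η; χ is not greatest since χ < η; η is not greatest since η < τ; τ is not greatest since τ < α; θ is not greatest since θ < α.
Only α has nothing above it, so α is the greatest.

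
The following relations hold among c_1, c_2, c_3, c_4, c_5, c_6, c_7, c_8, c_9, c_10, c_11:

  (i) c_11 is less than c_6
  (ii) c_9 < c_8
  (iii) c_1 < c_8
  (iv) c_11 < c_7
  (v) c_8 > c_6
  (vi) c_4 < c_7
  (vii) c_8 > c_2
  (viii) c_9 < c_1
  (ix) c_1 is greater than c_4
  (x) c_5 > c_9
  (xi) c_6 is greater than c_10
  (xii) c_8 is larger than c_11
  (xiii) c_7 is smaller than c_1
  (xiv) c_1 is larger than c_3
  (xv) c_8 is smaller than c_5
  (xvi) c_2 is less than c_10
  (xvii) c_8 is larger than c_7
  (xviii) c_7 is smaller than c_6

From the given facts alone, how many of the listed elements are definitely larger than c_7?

4

Directly above c_7: c_6, c_1, c_8.
One step further: c_5 (4 so far).
No other element is forced above c_7 by the given relations, so the count is 4.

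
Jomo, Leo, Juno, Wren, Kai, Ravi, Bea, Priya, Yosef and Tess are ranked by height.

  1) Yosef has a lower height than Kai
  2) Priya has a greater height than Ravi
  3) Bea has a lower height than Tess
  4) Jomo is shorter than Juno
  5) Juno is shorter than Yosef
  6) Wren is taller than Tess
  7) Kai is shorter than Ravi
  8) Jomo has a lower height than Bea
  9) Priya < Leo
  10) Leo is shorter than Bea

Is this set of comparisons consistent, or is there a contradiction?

Every relation is compatible with Jomo < Juno < Yosef < Kai < Ravi < Priya < Leo < Bea < Tess < Wren; the set is consistent.

consistent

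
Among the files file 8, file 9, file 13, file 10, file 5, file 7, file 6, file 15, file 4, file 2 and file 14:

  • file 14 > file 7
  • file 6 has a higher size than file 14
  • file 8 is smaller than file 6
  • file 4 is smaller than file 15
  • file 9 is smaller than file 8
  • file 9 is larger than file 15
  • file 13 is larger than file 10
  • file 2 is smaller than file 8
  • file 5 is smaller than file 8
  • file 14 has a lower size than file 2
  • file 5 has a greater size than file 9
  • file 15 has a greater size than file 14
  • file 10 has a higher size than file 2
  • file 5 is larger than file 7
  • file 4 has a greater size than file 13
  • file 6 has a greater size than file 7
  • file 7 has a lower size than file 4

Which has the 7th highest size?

file 13

Chaining the given pairs: file 7 < file 14 < file 2 < file 10 < file 13 < file 4 < file 15 < file 9 < file 5 < file 8 < file 6.
Counting 7 from the largest end gives file 13.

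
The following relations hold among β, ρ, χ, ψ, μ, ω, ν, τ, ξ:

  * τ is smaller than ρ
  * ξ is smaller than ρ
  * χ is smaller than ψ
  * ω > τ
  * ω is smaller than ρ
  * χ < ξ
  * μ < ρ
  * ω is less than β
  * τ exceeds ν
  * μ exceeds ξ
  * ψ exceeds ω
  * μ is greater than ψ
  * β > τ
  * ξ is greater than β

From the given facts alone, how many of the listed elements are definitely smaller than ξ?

5

The elements the relations force below ξ are χ, ν, τ, ω, β — no chain reaches any other.
That is 5.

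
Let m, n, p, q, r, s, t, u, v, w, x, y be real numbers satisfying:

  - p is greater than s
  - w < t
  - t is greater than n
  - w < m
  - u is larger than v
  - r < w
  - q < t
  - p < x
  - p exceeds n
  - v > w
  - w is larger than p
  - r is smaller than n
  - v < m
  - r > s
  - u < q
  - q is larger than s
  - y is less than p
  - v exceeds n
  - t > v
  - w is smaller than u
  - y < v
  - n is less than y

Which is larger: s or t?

t

Link the given pairs in sequence: s < r; r < n; n < y; y < p; p < w; w < v; v < u; u < q; q < t.
Together: s < r < n < y < p < w < v < u < q < t.
So s < t; t is the larger of the two.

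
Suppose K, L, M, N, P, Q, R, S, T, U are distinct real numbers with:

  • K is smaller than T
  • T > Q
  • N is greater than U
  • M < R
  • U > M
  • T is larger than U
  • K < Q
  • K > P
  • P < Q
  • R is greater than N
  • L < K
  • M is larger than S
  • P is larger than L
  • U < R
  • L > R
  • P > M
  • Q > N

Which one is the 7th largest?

N

Piecing the relations together gives one ordering: S < M < U < N < R < L < P < K < Q < T.
The 7th largest is N.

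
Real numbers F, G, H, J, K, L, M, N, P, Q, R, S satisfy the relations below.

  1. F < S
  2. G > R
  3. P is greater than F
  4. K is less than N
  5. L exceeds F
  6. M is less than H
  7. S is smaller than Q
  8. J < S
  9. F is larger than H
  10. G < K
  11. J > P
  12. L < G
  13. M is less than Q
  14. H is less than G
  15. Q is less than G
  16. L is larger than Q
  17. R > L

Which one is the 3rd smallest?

F

The consecutive relations fix a unique order: M < H < F < P < J < S < Q < L < R < G < K < N.
Counting 3 from the smallest end gives F.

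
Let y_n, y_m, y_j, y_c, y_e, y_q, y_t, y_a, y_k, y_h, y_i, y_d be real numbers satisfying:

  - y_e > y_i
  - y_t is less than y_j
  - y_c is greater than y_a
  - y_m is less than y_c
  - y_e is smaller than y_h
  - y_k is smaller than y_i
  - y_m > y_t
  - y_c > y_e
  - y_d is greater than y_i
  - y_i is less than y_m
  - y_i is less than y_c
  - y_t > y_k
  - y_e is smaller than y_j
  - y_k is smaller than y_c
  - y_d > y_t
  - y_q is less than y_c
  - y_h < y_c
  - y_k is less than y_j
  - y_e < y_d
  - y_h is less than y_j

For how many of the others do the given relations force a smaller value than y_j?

Directly below y_j: y_k, y_t, y_e, y_h.
One step further: y_i (5 so far).
No other element is forced below y_j by the given relations, so the count is 5.

5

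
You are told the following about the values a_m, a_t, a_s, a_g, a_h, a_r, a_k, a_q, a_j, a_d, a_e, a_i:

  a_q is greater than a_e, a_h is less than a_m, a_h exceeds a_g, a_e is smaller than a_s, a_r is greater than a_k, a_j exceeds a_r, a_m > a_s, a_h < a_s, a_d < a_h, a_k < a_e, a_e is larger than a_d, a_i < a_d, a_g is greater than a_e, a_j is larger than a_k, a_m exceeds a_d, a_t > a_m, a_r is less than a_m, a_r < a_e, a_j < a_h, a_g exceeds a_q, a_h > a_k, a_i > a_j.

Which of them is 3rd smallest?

a_j

Chaining the given pairs: a_k < a_r < a_j < a_i < a_d < a_e < a_q < a_g < a_h < a_s < a_m < a_t.
The 3rd smallest is a_j.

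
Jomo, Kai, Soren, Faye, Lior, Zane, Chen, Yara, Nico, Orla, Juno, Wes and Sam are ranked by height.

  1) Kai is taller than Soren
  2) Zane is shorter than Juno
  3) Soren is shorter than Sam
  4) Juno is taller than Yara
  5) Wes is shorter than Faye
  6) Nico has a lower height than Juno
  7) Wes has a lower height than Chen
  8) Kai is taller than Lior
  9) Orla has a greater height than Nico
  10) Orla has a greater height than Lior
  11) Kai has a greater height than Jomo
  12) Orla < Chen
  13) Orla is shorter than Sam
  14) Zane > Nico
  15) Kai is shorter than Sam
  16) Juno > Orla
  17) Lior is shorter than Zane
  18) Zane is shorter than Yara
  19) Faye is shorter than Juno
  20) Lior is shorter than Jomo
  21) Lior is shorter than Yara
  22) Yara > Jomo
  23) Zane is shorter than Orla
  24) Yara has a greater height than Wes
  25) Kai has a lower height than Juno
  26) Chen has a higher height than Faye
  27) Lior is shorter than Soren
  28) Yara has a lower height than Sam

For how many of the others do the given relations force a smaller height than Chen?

Directly below Chen: Wes, Orla, Faye.
One step further: Lior, Nico, Zane (6 so far).
No other element is forced below Chen by the given relations, so the count is 6.

6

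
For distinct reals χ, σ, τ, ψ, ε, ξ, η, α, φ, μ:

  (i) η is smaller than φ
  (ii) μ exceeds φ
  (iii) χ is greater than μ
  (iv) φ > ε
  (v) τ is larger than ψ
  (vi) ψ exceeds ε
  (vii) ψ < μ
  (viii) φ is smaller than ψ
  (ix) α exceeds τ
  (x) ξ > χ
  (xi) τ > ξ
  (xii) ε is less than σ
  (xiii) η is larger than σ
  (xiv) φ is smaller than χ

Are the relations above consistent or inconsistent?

Every relation is compatible with ε < σ < η < φ < ψ < μ < χ < ξ < τ < α; the set is consistent.

consistent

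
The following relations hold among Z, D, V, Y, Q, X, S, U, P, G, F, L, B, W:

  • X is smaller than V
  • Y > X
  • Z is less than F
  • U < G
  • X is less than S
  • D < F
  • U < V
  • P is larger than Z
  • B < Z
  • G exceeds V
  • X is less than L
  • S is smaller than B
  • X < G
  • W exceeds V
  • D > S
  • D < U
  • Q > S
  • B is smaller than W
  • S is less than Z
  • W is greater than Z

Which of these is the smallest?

S is not least since X < S; Y is not least since X < Y; D is not least since S < D; B is not least since S < B; U is not least since D < U; V is not least since U < V; Q is not least since S < Q; L is not least since X < L; Z is not least since B < Z; W is not least since Z < W; G is not least since X < G; F is not least since D < F; P is not least since Z < P.
Only X has nothing below it, so X is the smallest.

X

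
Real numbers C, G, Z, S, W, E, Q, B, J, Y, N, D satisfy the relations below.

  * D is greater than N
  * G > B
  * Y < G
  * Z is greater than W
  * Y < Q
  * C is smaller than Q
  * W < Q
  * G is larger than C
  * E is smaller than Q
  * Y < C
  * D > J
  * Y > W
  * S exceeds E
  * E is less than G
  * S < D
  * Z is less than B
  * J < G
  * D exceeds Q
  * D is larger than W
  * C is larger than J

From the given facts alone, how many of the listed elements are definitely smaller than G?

7

The elements the relations force below G are J, W, E, Y, C, Z, B — no chain reaches any other.
That is 7.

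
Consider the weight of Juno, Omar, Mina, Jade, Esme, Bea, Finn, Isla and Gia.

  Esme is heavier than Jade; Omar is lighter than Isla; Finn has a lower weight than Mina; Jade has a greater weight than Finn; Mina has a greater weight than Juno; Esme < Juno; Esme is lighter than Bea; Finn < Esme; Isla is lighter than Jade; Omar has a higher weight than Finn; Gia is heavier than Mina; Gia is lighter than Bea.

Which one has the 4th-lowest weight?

Jade

The consecutive relations fix a unique order: Finn < Omar < Isla < Jade < Esme < Juno < Mina < Gia < Bea.
Counting 4 from the smallest end gives Jade.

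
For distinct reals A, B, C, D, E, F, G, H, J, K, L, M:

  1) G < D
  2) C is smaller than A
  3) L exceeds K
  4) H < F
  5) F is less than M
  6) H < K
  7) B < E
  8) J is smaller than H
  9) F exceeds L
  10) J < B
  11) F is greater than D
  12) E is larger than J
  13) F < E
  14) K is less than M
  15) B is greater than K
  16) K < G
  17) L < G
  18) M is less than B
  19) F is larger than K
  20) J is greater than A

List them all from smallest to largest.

The consecutive links are each given: C < A; A < J; J < H; H < K; K < L; L < G; G < D; D < F; F < M; M < B; B < E.

C < A < J < H < K < L < G < D < F < M < B < E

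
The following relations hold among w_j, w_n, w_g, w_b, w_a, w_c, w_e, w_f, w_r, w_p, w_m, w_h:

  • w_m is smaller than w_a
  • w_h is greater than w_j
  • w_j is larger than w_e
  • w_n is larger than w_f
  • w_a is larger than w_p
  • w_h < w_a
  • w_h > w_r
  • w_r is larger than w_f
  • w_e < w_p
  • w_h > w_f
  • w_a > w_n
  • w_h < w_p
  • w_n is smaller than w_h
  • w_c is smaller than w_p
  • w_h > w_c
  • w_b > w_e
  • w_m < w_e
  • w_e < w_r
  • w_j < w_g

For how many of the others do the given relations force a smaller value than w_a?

From w_a the given relations immediately reach w_m, w_n, w_h, w_p.
From those, w_e, w_f, w_r, w_c, w_j — 9 in total.
No other element is forced below w_a by the given relations, so the count is 9.

9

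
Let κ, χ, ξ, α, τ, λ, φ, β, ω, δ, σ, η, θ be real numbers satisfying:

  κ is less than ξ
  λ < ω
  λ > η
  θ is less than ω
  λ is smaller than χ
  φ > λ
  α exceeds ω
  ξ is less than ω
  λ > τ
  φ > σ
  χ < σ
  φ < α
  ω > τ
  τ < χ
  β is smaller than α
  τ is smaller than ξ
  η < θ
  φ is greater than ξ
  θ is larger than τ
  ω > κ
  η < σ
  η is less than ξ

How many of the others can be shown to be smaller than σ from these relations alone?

4

The elements the relations force below σ are τ, η, λ, χ — no chain reaches any other.
That is 4.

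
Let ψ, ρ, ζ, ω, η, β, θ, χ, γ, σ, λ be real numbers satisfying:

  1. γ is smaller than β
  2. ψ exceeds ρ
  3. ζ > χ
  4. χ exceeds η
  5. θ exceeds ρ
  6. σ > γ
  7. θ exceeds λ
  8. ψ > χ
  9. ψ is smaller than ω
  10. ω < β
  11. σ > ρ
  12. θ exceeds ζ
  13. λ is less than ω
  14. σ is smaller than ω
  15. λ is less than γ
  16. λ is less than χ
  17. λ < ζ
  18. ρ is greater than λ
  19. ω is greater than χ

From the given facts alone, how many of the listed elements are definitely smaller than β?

The elements the relations force below β are η, λ, χ, ρ, γ, ψ, σ, ω — no chain reaches any other.
That is 8.

8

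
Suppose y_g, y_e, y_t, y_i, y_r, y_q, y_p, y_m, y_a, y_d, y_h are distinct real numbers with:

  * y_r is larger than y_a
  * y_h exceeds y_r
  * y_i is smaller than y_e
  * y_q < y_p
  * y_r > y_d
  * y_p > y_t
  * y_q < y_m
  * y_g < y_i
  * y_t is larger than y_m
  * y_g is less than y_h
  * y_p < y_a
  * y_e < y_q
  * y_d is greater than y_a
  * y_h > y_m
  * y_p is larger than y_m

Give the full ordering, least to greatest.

y_g < y_i < y_e < y_q < y_m < y_t < y_p < y_a < y_d < y_r < y_h

Each adjacent pair is fixed by a given relation: y_g < y_i; y_i < y_e; y_e < y_q; y_q < y_m; y_m < y_t; y_t < y_p; y_p < y_a; y_a < y_d; y_d < y_r; y_r < y_h. Chaining them end to end gives the full order.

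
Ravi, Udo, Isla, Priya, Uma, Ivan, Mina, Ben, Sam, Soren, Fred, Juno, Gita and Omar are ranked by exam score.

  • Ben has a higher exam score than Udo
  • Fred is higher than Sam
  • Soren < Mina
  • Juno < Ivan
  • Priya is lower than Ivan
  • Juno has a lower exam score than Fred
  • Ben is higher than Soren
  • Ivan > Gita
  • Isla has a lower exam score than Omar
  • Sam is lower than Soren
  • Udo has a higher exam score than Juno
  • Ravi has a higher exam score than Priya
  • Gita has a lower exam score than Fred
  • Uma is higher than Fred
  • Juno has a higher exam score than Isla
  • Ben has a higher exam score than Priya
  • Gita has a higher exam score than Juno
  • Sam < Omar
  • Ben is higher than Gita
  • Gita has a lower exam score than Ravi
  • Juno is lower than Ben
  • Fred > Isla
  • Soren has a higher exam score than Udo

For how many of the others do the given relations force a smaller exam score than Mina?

The elements the relations force below Mina are Isla, Sam, Juno, Udo, Soren — no chain reaches any other.
That is 5.

5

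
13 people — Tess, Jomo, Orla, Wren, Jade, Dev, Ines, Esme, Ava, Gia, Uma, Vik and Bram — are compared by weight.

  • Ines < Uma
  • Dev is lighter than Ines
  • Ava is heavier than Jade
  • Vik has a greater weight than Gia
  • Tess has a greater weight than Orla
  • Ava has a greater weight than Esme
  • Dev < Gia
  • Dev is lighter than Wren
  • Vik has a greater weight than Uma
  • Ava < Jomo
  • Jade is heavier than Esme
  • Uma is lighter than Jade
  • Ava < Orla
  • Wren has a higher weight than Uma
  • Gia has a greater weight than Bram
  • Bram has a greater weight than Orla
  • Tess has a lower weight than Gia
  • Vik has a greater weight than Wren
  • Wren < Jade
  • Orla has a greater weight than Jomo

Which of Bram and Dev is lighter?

Dev

Dev < Ines and Ines < Uma give Dev < Uma.
Then Uma < Wren extends the chain to Wren.
Then Wren < Jade extends the chain to Jade.
With Jade < Ava: Dev < Ines < Uma < Wren < Jade < Ava.
With Ava < Jomo: Dev < Ines < Uma < Wren < Jade < Ava < Jomo.
Then Jomo < Orla extends the chain to Orla.
With Orla < Bram: Dev < Ines < Uma < Wren < Jade < Ava < Jomo < Orla < Bram.
So Dev < Bram; Dev is the lighter of the two.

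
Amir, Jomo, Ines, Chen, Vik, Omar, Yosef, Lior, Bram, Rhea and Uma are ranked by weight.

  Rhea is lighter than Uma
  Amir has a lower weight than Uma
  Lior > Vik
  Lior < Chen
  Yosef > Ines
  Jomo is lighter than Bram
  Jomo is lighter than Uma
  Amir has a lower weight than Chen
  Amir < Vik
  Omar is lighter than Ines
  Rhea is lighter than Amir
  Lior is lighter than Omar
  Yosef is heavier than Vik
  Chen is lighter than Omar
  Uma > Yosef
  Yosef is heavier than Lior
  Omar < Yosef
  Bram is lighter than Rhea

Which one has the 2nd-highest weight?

The consecutive relations fix a unique order: Jomo < Bram < Rhea < Amir < Vik < Lior < Chen < Omar < Ines < Yosef < Uma.
Counting 2 from the largest end gives Yosef.

Yosef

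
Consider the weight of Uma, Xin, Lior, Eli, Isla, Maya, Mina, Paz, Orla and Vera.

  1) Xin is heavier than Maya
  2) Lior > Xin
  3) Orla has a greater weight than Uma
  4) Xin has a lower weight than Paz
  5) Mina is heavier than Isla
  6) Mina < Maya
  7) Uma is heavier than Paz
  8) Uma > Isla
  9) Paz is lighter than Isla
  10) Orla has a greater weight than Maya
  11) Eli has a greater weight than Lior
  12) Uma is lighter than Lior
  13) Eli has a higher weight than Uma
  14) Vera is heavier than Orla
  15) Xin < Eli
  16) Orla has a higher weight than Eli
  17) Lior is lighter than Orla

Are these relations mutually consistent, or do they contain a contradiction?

Chaining the given relations yields Mina < Maya < Xin < Paz < Isla, so Mina < Isla. But one relation states Isla < Mina. These cannot both hold.

inconsistent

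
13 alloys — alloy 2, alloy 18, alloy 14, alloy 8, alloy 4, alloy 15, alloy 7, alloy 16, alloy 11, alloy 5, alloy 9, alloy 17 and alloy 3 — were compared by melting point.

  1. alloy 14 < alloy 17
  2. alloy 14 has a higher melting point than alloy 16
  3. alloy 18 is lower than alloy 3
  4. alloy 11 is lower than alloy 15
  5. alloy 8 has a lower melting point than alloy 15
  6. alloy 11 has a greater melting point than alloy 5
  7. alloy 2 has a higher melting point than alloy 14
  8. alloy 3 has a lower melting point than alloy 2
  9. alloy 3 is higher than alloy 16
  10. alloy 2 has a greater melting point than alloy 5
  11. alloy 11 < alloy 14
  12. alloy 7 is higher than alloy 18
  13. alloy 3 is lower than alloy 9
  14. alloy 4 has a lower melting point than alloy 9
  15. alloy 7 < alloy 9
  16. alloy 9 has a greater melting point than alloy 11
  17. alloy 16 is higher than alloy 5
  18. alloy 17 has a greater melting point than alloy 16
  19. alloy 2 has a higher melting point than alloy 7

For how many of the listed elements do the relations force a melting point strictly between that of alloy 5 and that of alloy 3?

Chaining upward from alloy 5 reaches: alloy 16, alloy 11, alloy 14, alloy 17, alloy 15, alloy 2, alloy 9.
Chaining downward from alloy 3 reaches: alloy 16, alloy 18.
Strictly between alloy 5 and alloy 3 are those in both lists: alloy 16 — 1 element.

1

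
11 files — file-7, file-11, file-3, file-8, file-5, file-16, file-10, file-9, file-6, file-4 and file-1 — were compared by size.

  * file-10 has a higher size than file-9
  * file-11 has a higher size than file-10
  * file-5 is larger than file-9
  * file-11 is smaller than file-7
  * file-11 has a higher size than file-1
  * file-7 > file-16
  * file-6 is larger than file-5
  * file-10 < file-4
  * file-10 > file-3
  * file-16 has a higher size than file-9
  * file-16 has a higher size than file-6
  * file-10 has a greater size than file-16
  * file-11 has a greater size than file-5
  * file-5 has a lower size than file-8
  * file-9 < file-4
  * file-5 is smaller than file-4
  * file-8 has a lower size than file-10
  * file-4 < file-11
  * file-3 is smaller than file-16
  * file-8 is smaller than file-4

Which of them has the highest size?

file-7

file-9 is not greatest since file-9 < file-4; file-5 is not greatest since file-5 < file-6; file-1 is not greatest since file-1 < file-11; file-6 is not greatest since file-6 < file-16; file-3 is not greatest since file-3 < file-16; file-8 is not greatest since file-8 < file-10; file-16 is not greatest since file-16 < file-10; file-10 is not greatest since file-10 < file-11; file-4 is not greatest since file-4 < file-11; file-11 is not greatest since file-11 < file-7.
Only file-7 has nothing above it, so file-7 is the highest size.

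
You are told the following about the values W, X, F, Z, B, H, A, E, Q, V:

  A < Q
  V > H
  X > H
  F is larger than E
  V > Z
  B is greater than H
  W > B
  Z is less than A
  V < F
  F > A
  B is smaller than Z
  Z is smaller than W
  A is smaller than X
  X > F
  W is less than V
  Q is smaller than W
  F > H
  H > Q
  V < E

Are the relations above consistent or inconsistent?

inconsistent

We have Z < A stated directly, yet also A < Q < H < B < Z by chaining the others — so A < Z. Contradiction.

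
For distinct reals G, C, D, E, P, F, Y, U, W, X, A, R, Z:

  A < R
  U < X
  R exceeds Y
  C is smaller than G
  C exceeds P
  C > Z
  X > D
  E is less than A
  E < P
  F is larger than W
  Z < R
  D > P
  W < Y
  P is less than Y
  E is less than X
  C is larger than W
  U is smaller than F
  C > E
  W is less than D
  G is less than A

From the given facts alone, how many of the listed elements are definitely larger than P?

From P the given relations immediately reach Y, C, D.
From those, G, X, R — 6 in total.
From those, A — 7 in total.
Nothing else is reachable above P; 7 in all.

7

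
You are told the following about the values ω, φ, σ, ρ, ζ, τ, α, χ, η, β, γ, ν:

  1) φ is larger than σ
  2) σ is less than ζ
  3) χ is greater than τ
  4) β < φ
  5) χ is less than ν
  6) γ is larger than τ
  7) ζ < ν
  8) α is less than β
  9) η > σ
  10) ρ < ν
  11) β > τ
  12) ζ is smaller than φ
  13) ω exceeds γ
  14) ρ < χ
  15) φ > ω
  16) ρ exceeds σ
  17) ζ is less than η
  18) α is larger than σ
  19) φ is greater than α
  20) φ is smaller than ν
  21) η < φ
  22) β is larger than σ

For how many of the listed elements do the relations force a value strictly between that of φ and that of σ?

4

Chaining upward from σ reaches: α, ζ, η, ρ, β, χ, ν.
Chaining downward from φ reaches: τ, α, ζ, η, γ, β, ω.
Strictly between σ and φ are those in both lists: α, ζ, η, β — 4 elements.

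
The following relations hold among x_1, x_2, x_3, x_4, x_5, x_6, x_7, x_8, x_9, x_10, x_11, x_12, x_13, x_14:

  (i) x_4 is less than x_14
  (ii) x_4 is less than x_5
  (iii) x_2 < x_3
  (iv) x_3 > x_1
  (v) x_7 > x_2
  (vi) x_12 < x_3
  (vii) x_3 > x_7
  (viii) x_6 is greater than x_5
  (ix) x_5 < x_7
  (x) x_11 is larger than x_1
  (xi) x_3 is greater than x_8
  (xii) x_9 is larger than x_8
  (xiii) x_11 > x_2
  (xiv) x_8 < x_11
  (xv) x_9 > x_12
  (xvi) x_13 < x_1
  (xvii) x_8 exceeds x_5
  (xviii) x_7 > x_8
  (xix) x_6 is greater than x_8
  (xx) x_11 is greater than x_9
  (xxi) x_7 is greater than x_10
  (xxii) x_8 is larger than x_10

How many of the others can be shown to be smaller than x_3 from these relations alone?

9

From x_3 the given relations immediately reach x_12, x_1, x_8, x_2, x_7.
From those, x_13, x_10, x_5 — 8 in total.
From those, x_4 — 9 in total.
Nothing else is reachable below x_3; 9 in all.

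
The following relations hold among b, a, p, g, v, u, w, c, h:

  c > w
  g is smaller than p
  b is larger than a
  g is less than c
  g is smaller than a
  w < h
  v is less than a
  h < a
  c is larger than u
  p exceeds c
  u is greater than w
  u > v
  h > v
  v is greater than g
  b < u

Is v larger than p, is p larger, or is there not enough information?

v < h and h < a give v < a.
With a < b: v < h < a < b.
Then b < u extends the chain to u.
With u < c: v < h < a < b < u < c.
Then c < p extends the chain to p.
So p is larger.

p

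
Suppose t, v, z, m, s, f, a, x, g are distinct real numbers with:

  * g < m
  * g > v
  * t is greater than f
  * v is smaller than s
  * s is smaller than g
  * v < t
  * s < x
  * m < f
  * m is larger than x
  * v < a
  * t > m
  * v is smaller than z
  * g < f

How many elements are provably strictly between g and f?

The relations place g below f. An element lies strictly between them when it is forced above g and also forced below f.
Above g: {m, t}. Below f: {v, s, x, m}.
Intersection: {m} — 1.

1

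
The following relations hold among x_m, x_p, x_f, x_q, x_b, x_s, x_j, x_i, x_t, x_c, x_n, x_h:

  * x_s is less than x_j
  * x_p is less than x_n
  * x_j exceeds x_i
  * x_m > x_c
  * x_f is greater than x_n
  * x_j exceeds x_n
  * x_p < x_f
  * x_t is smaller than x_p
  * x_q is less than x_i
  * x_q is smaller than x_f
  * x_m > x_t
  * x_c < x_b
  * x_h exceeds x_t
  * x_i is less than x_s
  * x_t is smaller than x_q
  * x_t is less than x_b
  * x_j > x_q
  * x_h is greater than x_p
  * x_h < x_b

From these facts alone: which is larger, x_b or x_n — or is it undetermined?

Following every chain through x_n: above x_n we get x_f, x_j; below x_n we get x_t, x_p.
x_b is not reached, and no chain runs the other way from x_b to x_n.
So the given relations leave the order of x_n and x_b undetermined.

undetermined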